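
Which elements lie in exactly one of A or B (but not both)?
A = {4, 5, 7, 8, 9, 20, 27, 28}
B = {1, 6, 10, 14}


A △ B = (A \ B) ∪ (B \ A) = elements in exactly one of A or B
A \ B = {4, 5, 7, 8, 9, 20, 27, 28}
B \ A = {1, 6, 10, 14}
A △ B = {1, 4, 5, 6, 7, 8, 9, 10, 14, 20, 27, 28}

A △ B = {1, 4, 5, 6, 7, 8, 9, 10, 14, 20, 27, 28}


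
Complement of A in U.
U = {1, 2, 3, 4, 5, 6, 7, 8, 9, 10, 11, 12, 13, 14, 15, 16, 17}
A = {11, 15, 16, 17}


Aᶜ = U \ A = elements in U but not in A
U = {1, 2, 3, 4, 5, 6, 7, 8, 9, 10, 11, 12, 13, 14, 15, 16, 17}
A = {11, 15, 16, 17}
Aᶜ = {1, 2, 3, 4, 5, 6, 7, 8, 9, 10, 12, 13, 14}

Aᶜ = {1, 2, 3, 4, 5, 6, 7, 8, 9, 10, 12, 13, 14}


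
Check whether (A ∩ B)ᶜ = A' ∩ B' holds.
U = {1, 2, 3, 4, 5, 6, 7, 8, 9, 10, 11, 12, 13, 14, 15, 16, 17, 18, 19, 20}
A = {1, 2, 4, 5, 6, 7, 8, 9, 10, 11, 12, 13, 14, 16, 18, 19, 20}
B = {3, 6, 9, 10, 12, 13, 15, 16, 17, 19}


LHS: A ∩ B = {6, 9, 10, 12, 13, 16, 19}
(A ∩ B)' = U \ (A ∩ B) = {1, 2, 3, 4, 5, 7, 8, 11, 14, 15, 17, 18, 20}
A' = {3, 15, 17}, B' = {1, 2, 4, 5, 7, 8, 11, 14, 18, 20}
Claimed RHS: A' ∩ B' = ∅
Identity is INVALID: LHS = {1, 2, 3, 4, 5, 7, 8, 11, 14, 15, 17, 18, 20} but the RHS claimed here equals ∅. The correct form is (A ∩ B)' = A' ∪ B'.

Identity is invalid: (A ∩ B)' = {1, 2, 3, 4, 5, 7, 8, 11, 14, 15, 17, 18, 20} but A' ∩ B' = ∅. The correct De Morgan law is (A ∩ B)' = A' ∪ B'.


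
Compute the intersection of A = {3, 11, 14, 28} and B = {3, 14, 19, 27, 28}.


A ∩ B = elements in both A and B
A = {3, 11, 14, 28}
B = {3, 14, 19, 27, 28}
A ∩ B = {3, 14, 28}

A ∩ B = {3, 14, 28}


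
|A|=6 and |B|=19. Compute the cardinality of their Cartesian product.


|A × B| = |A| × |B|
= 6 × 19
= 114

|A × B| = 114


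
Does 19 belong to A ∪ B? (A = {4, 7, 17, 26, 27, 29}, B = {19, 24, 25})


A = {4, 7, 17, 26, 27, 29}, B = {19, 24, 25}
A ∪ B = all elements in A or B
A ∪ B = {4, 7, 17, 19, 24, 25, 26, 27, 29}
Checking if 19 ∈ A ∪ B
19 is in A ∪ B → True

19 ∈ A ∪ B


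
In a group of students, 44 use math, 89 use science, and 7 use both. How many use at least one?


|A ∪ B| = |A| + |B| - |A ∩ B|
= 44 + 89 - 7
= 126

|A ∪ B| = 126


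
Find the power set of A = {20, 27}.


|A| = 2, so |P(A)| = 2^2 = 4
Enumerate subsets by cardinality (0 to 2):
∅, {20}, {27}, {20, 27}

P(A) has 4 subsets: ∅, {20}, {27}, {20, 27}


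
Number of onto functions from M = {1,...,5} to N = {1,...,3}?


n = |M| = 5, k = |N| = 3. Surjections via inclusion-exclusion:
S(n,k) = Σ(-1)^i × C(k,i) × (k-i)^n, i=0 to k
i=0: (-1)^0×C(3,0)×3^5 = 243
i=1: (-1)^1×C(3,1)×2^5 = -96
i=2: (-1)^2×C(3,2)×1^5 = 3
i=3: (-1)^3×C(3,3)×0^5 = 0
Total = 150

Number of surjections = 150


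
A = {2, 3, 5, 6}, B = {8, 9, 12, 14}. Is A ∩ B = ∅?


Disjoint means A ∩ B = ∅.
A ∩ B = ∅
A ∩ B = ∅, so A and B are disjoint.

Yes, A and B are disjoint


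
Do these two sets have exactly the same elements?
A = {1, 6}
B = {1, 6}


Two sets are equal iff they have exactly the same elements.
A = {1, 6}
B = {1, 6}
Same elements → A = B

Yes, A = B


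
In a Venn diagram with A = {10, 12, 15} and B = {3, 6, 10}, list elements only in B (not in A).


A = {10, 12, 15}
B = {3, 6, 10}
Region: only in B (not in A)
Elements: {3, 6}

Elements only in B (not in A): {3, 6}


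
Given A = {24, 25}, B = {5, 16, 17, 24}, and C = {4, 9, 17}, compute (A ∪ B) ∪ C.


A ∪ B = {5, 16, 17, 24, 25}
(A ∪ B) ∪ C = {4, 5, 9, 16, 17, 24, 25}

A ∪ B ∪ C = {4, 5, 9, 16, 17, 24, 25}


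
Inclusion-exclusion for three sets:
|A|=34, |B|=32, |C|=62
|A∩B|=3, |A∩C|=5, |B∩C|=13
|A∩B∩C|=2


|A∪B∪C| = |A|+|B|+|C| - |A∩B|-|A∩C|-|B∩C| + |A∩B∩C|
= 34+32+62 - 3-5-13 + 2
= 128 - 21 + 2
= 109

|A ∪ B ∪ C| = 109


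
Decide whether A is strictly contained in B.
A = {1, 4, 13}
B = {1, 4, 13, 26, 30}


A ⊂ B requires: A ⊆ B AND A ≠ B.
A ⊆ B? Yes
A = B? No
A ⊂ B: Yes (A is a proper subset of B)

Yes, A ⊂ B


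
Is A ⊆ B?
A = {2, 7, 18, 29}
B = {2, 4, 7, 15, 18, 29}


A ⊆ B means every element of A is in B.
All elements of A are in B.
So A ⊆ B.

Yes, A ⊆ B


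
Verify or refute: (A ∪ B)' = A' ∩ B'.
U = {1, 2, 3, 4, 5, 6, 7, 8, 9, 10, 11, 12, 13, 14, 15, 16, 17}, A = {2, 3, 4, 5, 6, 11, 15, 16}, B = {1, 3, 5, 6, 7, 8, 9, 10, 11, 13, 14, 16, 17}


LHS: A ∪ B = {1, 2, 3, 4, 5, 6, 7, 8, 9, 10, 11, 13, 14, 15, 16, 17}
(A ∪ B)' = U \ (A ∪ B) = {12}
A' = {1, 7, 8, 9, 10, 12, 13, 14, 17}, B' = {2, 4, 12, 15}
Claimed RHS: A' ∩ B' = {12}
Identity is VALID: LHS = RHS = {12} ✓

Identity is valid. (A ∪ B)' = A' ∩ B' = {12}


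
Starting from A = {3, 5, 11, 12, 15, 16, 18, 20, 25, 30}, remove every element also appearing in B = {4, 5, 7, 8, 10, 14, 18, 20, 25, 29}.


A \ B = elements in A but not in B
A = {3, 5, 11, 12, 15, 16, 18, 20, 25, 30}
B = {4, 5, 7, 8, 10, 14, 18, 20, 25, 29}
Remove from A any elements in B
A \ B = {3, 11, 12, 15, 16, 30}

A \ B = {3, 11, 12, 15, 16, 30}


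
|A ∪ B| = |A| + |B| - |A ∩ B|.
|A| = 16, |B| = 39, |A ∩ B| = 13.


|A ∪ B| = |A| + |B| - |A ∩ B|
= 16 + 39 - 13
= 42

|A ∪ B| = 42


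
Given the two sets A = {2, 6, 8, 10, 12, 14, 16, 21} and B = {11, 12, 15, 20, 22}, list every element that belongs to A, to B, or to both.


A ∪ B = all elements in A or B (or both)
A = {2, 6, 8, 10, 12, 14, 16, 21}
B = {11, 12, 15, 20, 22}
A ∪ B = {2, 6, 8, 10, 11, 12, 14, 15, 16, 20, 21, 22}

A ∪ B = {2, 6, 8, 10, 11, 12, 14, 15, 16, 20, 21, 22}


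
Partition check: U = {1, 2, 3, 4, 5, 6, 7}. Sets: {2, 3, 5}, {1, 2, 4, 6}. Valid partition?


A partition requires: (1) non-empty parts, (2) pairwise disjoint, (3) union = U
Parts: {2, 3, 5}, {1, 2, 4, 6}
Union of parts: {1, 2, 3, 4, 5, 6}
U = {1, 2, 3, 4, 5, 6, 7}
All non-empty? True
Pairwise disjoint? False
Covers U? False

No, not a valid partition


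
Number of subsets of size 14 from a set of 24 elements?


C(n,k) = n! / (k!(n-k)!)
C(24,14) = 24! / (14!10!)
= 1961256

C(24,14) = 1961256


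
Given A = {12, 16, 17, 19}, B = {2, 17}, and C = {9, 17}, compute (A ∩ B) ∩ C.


A ∩ B = {17}
(A ∩ B) ∩ C = {17}

A ∩ B ∩ C = {17}


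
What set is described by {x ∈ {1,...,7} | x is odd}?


Checking each candidate:
Condition: odd numbers in {1,...,7}
Result = {1, 3, 5, 7}

{1, 3, 5, 7}


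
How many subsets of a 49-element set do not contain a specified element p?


Subsets of A avoiding p are subsets of A \ {p}, which has 48 elements.
Count = 2^(n-1) = 2^48
= 281474976710656

Number of subsets avoiding p = 281474976710656


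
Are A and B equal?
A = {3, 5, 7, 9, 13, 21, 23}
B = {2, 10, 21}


Two sets are equal iff they have exactly the same elements.
A = {3, 5, 7, 9, 13, 21, 23}
B = {2, 10, 21}
Differences: {2, 3, 5, 7, 9, 10, 13, 23}
A ≠ B

No, A ≠ B


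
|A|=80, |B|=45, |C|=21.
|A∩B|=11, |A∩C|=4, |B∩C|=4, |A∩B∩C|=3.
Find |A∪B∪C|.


|A∪B∪C| = |A|+|B|+|C| - |A∩B|-|A∩C|-|B∩C| + |A∩B∩C|
= 80+45+21 - 11-4-4 + 3
= 146 - 19 + 3
= 130

|A ∪ B ∪ C| = 130


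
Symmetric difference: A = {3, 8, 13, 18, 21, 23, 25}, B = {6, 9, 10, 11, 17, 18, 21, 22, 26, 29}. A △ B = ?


A △ B = (A \ B) ∪ (B \ A) = elements in exactly one of A or B
A \ B = {3, 8, 13, 23, 25}
B \ A = {6, 9, 10, 11, 17, 22, 26, 29}
A △ B = {3, 6, 8, 9, 10, 11, 13, 17, 22, 23, 25, 26, 29}

A △ B = {3, 6, 8, 9, 10, 11, 13, 17, 22, 23, 25, 26, 29}


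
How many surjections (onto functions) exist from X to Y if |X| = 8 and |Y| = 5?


n = |X| = 8, k = |Y| = 5. Surjections via inclusion-exclusion:
S(n,k) = Σ(-1)^i × C(k,i) × (k-i)^n, i=0 to k
i=0: (-1)^0×C(5,0)×5^8 = 390625
i=1: (-1)^1×C(5,1)×4^8 = -327680
i=2: (-1)^2×C(5,2)×3^8 = 65610
i=3: (-1)^3×C(5,3)×2^8 = -2560
i=4: (-1)^4×C(5,4)×1^8 = 5
i=5: (-1)^5×C(5,5)×0^8 = 0
Total = 126000

Number of surjections = 126000


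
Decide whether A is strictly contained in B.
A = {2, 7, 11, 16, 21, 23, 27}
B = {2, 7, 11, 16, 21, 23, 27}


A ⊂ B requires: A ⊆ B AND A ≠ B.
A ⊆ B? Yes
A = B? Yes
A = B, so A is not a PROPER subset.

No, A is not a proper subset of B


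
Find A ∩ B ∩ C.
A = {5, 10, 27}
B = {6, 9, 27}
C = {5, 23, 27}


A ∩ B = {27}
(A ∩ B) ∩ C = {27}

A ∩ B ∩ C = {27}


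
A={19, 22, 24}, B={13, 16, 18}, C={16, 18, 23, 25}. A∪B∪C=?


A ∪ B = {13, 16, 18, 19, 22, 24}
(A ∪ B) ∪ C = {13, 16, 18, 19, 22, 23, 24, 25}

A ∪ B ∪ C = {13, 16, 18, 19, 22, 23, 24, 25}


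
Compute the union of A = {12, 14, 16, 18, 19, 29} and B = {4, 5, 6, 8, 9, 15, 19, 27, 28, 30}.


A ∪ B = all elements in A or B (or both)
A = {12, 14, 16, 18, 19, 29}
B = {4, 5, 6, 8, 9, 15, 19, 27, 28, 30}
A ∪ B = {4, 5, 6, 8, 9, 12, 14, 15, 16, 18, 19, 27, 28, 29, 30}

A ∪ B = {4, 5, 6, 8, 9, 12, 14, 15, 16, 18, 19, 27, 28, 29, 30}


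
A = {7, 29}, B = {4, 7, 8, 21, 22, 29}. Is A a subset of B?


A ⊆ B means every element of A is in B.
All elements of A are in B.
So A ⊆ B.

Yes, A ⊆ B


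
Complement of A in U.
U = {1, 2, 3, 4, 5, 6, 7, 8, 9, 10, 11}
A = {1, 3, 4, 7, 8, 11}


Aᶜ = U \ A = elements in U but not in A
U = {1, 2, 3, 4, 5, 6, 7, 8, 9, 10, 11}
A = {1, 3, 4, 7, 8, 11}
Aᶜ = {2, 5, 6, 9, 10}

Aᶜ = {2, 5, 6, 9, 10}


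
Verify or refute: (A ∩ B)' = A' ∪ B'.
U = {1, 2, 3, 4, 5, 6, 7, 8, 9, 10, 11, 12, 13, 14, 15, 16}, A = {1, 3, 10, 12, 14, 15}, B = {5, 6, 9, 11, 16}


LHS: A ∩ B = ∅
(A ∩ B)' = U \ (A ∩ B) = {1, 2, 3, 4, 5, 6, 7, 8, 9, 10, 11, 12, 13, 14, 15, 16}
A' = {2, 4, 5, 6, 7, 8, 9, 11, 13, 16}, B' = {1, 2, 3, 4, 7, 8, 10, 12, 13, 14, 15}
Claimed RHS: A' ∪ B' = {1, 2, 3, 4, 5, 6, 7, 8, 9, 10, 11, 12, 13, 14, 15, 16}
Identity is VALID: LHS = RHS = {1, 2, 3, 4, 5, 6, 7, 8, 9, 10, 11, 12, 13, 14, 15, 16} ✓

Identity is valid. (A ∩ B)' = A' ∪ B' = {1, 2, 3, 4, 5, 6, 7, 8, 9, 10, 11, 12, 13, 14, 15, 16}


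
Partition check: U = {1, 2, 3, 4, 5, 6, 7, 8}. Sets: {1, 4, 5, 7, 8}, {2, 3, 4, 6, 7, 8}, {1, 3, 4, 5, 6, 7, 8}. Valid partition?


A partition requires: (1) non-empty parts, (2) pairwise disjoint, (3) union = U
Parts: {1, 4, 5, 7, 8}, {2, 3, 4, 6, 7, 8}, {1, 3, 4, 5, 6, 7, 8}
Union of parts: {1, 2, 3, 4, 5, 6, 7, 8}
U = {1, 2, 3, 4, 5, 6, 7, 8}
All non-empty? True
Pairwise disjoint? False
Covers U? True

No, not a valid partition


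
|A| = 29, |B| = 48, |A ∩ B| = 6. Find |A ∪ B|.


|A ∪ B| = |A| + |B| - |A ∩ B|
= 29 + 48 - 6
= 71

|A ∪ B| = 71


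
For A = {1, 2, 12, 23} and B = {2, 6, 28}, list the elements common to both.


A ∩ B = elements in both A and B
A = {1, 2, 12, 23}
B = {2, 6, 28}
A ∩ B = {2}

A ∩ B = {2}


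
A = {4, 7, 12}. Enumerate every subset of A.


|A| = 3, so |P(A)| = 2^3 = 8
Enumerate subsets by cardinality (0 to 3):
∅, {4}, {7}, {12}, {4, 7}, {4, 12}, {7, 12}, {4, 7, 12}

P(A) has 8 subsets: ∅, {4}, {7}, {12}, {4, 7}, {4, 12}, {7, 12}, {4, 7, 12}


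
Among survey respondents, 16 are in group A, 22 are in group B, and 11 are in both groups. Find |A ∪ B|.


|A ∪ B| = |A| + |B| - |A ∩ B|
= 16 + 22 - 11
= 27

|A ∪ B| = 27


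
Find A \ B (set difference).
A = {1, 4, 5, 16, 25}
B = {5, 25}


A \ B = elements in A but not in B
A = {1, 4, 5, 16, 25}
B = {5, 25}
Remove from A any elements in B
A \ B = {1, 4, 16}

A \ B = {1, 4, 16}


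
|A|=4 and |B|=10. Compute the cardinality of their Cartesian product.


|A × B| = |A| × |B|
= 4 × 10
= 40

|A × B| = 40


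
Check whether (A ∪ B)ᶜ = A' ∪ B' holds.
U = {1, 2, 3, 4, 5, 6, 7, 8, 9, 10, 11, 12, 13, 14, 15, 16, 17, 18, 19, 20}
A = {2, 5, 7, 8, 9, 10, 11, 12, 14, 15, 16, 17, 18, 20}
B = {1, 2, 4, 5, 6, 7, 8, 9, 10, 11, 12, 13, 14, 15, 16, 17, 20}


LHS: A ∪ B = {1, 2, 4, 5, 6, 7, 8, 9, 10, 11, 12, 13, 14, 15, 16, 17, 18, 20}
(A ∪ B)' = U \ (A ∪ B) = {3, 19}
A' = {1, 3, 4, 6, 13, 19}, B' = {3, 18, 19}
Claimed RHS: A' ∪ B' = {1, 3, 4, 6, 13, 18, 19}
Identity is INVALID: LHS = {3, 19} but the RHS claimed here equals {1, 3, 4, 6, 13, 18, 19}. The correct form is (A ∪ B)' = A' ∩ B'.

Identity is invalid: (A ∪ B)' = {3, 19} but A' ∪ B' = {1, 3, 4, 6, 13, 18, 19}. The correct De Morgan law is (A ∪ B)' = A' ∩ B'.


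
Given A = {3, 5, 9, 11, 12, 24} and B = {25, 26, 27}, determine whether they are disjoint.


Disjoint means A ∩ B = ∅.
A ∩ B = ∅
A ∩ B = ∅, so A and B are disjoint.

Yes, A and B are disjoint


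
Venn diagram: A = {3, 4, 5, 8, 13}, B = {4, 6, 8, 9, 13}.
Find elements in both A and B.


A = {3, 4, 5, 8, 13}
B = {4, 6, 8, 9, 13}
Region: in both A and B
Elements: {4, 8, 13}

Elements in both A and B: {4, 8, 13}


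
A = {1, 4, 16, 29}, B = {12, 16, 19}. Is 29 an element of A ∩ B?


A = {1, 4, 16, 29}, B = {12, 16, 19}
A ∩ B = elements in both A and B
A ∩ B = {16}
Checking if 29 ∈ A ∩ B
29 is not in A ∩ B → False

29 ∉ A ∩ B


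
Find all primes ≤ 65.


Checking each candidate:
Condition: primes ≤ 65
Result = {2, 3, 5, 7, 11, 13, 17, 19, 23, 29, 31, 37, 41, 43, 47, 53, 59, 61}

{2, 3, 5, 7, 11, 13, 17, 19, 23, 29, 31, 37, 41, 43, 47, 53, 59, 61}


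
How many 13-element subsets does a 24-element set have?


C(n,k) = n! / (k!(n-k)!)
C(24,13) = 24! / (13!11!)
= 2496144

C(24,13) = 2496144


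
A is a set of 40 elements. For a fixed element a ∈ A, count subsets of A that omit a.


Subsets of A avoiding a are subsets of A \ {a}, which has 39 elements.
Count = 2^(n-1) = 2^39
= 549755813888

Number of subsets avoiding a = 549755813888


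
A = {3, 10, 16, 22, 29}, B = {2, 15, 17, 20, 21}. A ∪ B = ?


A ∪ B = all elements in A or B (or both)
A = {3, 10, 16, 22, 29}
B = {2, 15, 17, 20, 21}
A ∪ B = {2, 3, 10, 15, 16, 17, 20, 21, 22, 29}

A ∪ B = {2, 3, 10, 15, 16, 17, 20, 21, 22, 29}


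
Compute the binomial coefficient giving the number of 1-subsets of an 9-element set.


C(n,k) = n! / (k!(n-k)!)
C(9,1) = 9! / (1!8!)
= 9

C(9,1) = 9


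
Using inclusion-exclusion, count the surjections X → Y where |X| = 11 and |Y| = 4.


n = |X| = 11, k = |Y| = 4. Surjections via inclusion-exclusion:
S(n,k) = Σ(-1)^i × C(k,i) × (k-i)^n, i=0 to k
i=0: (-1)^0×C(4,0)×4^11 = 4194304
i=1: (-1)^1×C(4,1)×3^11 = -708588
i=2: (-1)^2×C(4,2)×2^11 = 12288
i=3: (-1)^3×C(4,3)×1^11 = -4
i=4: (-1)^4×C(4,4)×0^11 = 0
Total = 3498000

Number of surjections = 3498000


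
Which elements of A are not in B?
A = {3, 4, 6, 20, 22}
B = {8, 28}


A \ B = elements in A but not in B
A = {3, 4, 6, 20, 22}
B = {8, 28}
Remove from A any elements in B
A \ B = {3, 4, 6, 20, 22}

A \ B = {3, 4, 6, 20, 22}


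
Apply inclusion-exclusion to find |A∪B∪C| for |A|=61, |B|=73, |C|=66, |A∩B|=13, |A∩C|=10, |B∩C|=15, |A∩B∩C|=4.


|A∪B∪C| = |A|+|B|+|C| - |A∩B|-|A∩C|-|B∩C| + |A∩B∩C|
= 61+73+66 - 13-10-15 + 4
= 200 - 38 + 4
= 166

|A ∪ B ∪ C| = 166


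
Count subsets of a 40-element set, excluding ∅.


Total subsets = 2^n = 2^40 = 1099511627776
Non-empty subsets exclude the empty set: 2^n - 1
= 1099511627776 - 1
= 1099511627775

Number of non-empty subsets = 1099511627775


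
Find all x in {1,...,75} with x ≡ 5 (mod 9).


Checking each candidate:
Condition: x in {1,...,75} with x ≡ 5 (mod 9)
Result = {5, 14, 23, 32, 41, 50, 59, 68}

{5, 14, 23, 32, 41, 50, 59, 68}


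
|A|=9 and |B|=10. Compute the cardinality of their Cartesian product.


|A × B| = |A| × |B|
= 9 × 10
= 90

|A × B| = 90


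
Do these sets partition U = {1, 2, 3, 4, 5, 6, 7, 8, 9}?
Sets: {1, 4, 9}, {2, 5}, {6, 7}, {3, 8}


A partition requires: (1) non-empty parts, (2) pairwise disjoint, (3) union = U
Parts: {1, 4, 9}, {2, 5}, {6, 7}, {3, 8}
Union of parts: {1, 2, 3, 4, 5, 6, 7, 8, 9}
U = {1, 2, 3, 4, 5, 6, 7, 8, 9}
All non-empty? True
Pairwise disjoint? True
Covers U? True

Yes, valid partition


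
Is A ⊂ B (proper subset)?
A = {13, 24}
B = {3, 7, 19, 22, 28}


A ⊂ B requires: A ⊆ B AND A ≠ B.
A ⊆ B? No
A ⊄ B, so A is not a proper subset.

No, A is not a proper subset of B


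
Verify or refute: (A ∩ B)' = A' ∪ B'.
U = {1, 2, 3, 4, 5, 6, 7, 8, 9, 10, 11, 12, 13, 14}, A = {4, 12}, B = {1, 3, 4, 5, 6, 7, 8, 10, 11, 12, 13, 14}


LHS: A ∩ B = {4, 12}
(A ∩ B)' = U \ (A ∩ B) = {1, 2, 3, 5, 6, 7, 8, 9, 10, 11, 13, 14}
A' = {1, 2, 3, 5, 6, 7, 8, 9, 10, 11, 13, 14}, B' = {2, 9}
Claimed RHS: A' ∪ B' = {1, 2, 3, 5, 6, 7, 8, 9, 10, 11, 13, 14}
Identity is VALID: LHS = RHS = {1, 2, 3, 5, 6, 7, 8, 9, 10, 11, 13, 14} ✓

Identity is valid. (A ∩ B)' = A' ∪ B' = {1, 2, 3, 5, 6, 7, 8, 9, 10, 11, 13, 14}


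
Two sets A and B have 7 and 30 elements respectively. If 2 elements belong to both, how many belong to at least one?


|A ∪ B| = |A| + |B| - |A ∩ B|
= 7 + 30 - 2
= 35

|A ∪ B| = 35


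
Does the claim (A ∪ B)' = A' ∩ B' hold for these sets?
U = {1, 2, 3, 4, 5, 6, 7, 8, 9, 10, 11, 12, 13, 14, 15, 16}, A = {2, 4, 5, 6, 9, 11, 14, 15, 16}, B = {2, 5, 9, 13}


LHS: A ∪ B = {2, 4, 5, 6, 9, 11, 13, 14, 15, 16}
(A ∪ B)' = U \ (A ∪ B) = {1, 3, 7, 8, 10, 12}
A' = {1, 3, 7, 8, 10, 12, 13}, B' = {1, 3, 4, 6, 7, 8, 10, 11, 12, 14, 15, 16}
Claimed RHS: A' ∩ B' = {1, 3, 7, 8, 10, 12}
Identity is VALID: LHS = RHS = {1, 3, 7, 8, 10, 12} ✓

Identity is valid. (A ∪ B)' = A' ∩ B' = {1, 3, 7, 8, 10, 12}


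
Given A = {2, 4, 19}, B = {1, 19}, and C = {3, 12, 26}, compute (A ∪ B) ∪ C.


A ∪ B = {1, 2, 4, 19}
(A ∪ B) ∪ C = {1, 2, 3, 4, 12, 19, 26}

A ∪ B ∪ C = {1, 2, 3, 4, 12, 19, 26}


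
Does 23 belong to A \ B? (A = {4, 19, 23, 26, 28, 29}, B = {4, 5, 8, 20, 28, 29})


A = {4, 19, 23, 26, 28, 29}, B = {4, 5, 8, 20, 28, 29}
A \ B = elements in A but not in B
A \ B = {19, 23, 26}
Checking if 23 ∈ A \ B
23 is in A \ B → True

23 ∈ A \ B


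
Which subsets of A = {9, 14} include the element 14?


A subset of A contains 14 iff the remaining 1 elements form any subset of A \ {14}.
Count: 2^(n-1) = 2^1 = 2
Subsets containing 14: {14}, {9, 14}

Subsets containing 14 (2 total): {14}, {9, 14}


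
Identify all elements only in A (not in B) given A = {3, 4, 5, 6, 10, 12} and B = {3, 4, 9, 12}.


A = {3, 4, 5, 6, 10, 12}
B = {3, 4, 9, 12}
Region: only in A (not in B)
Elements: {5, 6, 10}

Elements only in A (not in B): {5, 6, 10}


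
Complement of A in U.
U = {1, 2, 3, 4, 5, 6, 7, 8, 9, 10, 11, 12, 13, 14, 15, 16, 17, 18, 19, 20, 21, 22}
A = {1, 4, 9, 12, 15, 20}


Aᶜ = U \ A = elements in U but not in A
U = {1, 2, 3, 4, 5, 6, 7, 8, 9, 10, 11, 12, 13, 14, 15, 16, 17, 18, 19, 20, 21, 22}
A = {1, 4, 9, 12, 15, 20}
Aᶜ = {2, 3, 5, 6, 7, 8, 10, 11, 13, 14, 16, 17, 18, 19, 21, 22}

Aᶜ = {2, 3, 5, 6, 7, 8, 10, 11, 13, 14, 16, 17, 18, 19, 21, 22}


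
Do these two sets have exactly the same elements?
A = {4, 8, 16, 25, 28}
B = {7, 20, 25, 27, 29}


Two sets are equal iff they have exactly the same elements.
A = {4, 8, 16, 25, 28}
B = {7, 20, 25, 27, 29}
Differences: {4, 7, 8, 16, 20, 27, 28, 29}
A ≠ B

No, A ≠ B


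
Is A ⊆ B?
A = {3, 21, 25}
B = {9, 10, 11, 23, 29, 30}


A ⊆ B means every element of A is in B.
Elements in A not in B: {3, 21, 25}
So A ⊄ B.

No, A ⊄ B


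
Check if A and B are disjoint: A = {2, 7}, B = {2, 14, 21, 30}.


Disjoint means A ∩ B = ∅.
A ∩ B = {2}
A ∩ B ≠ ∅, so A and B are NOT disjoint.

No, A and B are not disjoint (A ∩ B = {2})


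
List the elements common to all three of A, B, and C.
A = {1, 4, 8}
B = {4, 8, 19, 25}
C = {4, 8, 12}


A ∩ B = {4, 8}
(A ∩ B) ∩ C = {4, 8}

A ∩ B ∩ C = {4, 8}


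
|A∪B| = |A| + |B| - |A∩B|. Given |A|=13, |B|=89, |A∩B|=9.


|A ∪ B| = |A| + |B| - |A ∩ B|
= 13 + 89 - 9
= 93

|A ∪ B| = 93


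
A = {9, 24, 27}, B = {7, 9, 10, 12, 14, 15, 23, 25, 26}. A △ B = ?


A △ B = (A \ B) ∪ (B \ A) = elements in exactly one of A or B
A \ B = {24, 27}
B \ A = {7, 10, 12, 14, 15, 23, 25, 26}
A △ B = {7, 10, 12, 14, 15, 23, 24, 25, 26, 27}

A △ B = {7, 10, 12, 14, 15, 23, 24, 25, 26, 27}


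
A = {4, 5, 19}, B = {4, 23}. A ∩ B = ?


A ∩ B = elements in both A and B
A = {4, 5, 19}
B = {4, 23}
A ∩ B = {4}

A ∩ B = {4}


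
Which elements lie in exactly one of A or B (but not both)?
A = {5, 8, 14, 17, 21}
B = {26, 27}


A △ B = (A \ B) ∪ (B \ A) = elements in exactly one of A or B
A \ B = {5, 8, 14, 17, 21}
B \ A = {26, 27}
A △ B = {5, 8, 14, 17, 21, 26, 27}

A △ B = {5, 8, 14, 17, 21, 26, 27}


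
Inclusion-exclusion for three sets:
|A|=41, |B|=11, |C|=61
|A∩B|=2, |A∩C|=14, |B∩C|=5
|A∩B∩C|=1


|A∪B∪C| = |A|+|B|+|C| - |A∩B|-|A∩C|-|B∩C| + |A∩B∩C|
= 41+11+61 - 2-14-5 + 1
= 113 - 21 + 1
= 93

|A ∪ B ∪ C| = 93


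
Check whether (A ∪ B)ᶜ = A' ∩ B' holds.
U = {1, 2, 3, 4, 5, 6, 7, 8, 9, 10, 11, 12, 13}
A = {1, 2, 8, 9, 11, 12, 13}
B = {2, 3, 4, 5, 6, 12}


LHS: A ∪ B = {1, 2, 3, 4, 5, 6, 8, 9, 11, 12, 13}
(A ∪ B)' = U \ (A ∪ B) = {7, 10}
A' = {3, 4, 5, 6, 7, 10}, B' = {1, 7, 8, 9, 10, 11, 13}
Claimed RHS: A' ∩ B' = {7, 10}
Identity is VALID: LHS = RHS = {7, 10} ✓

Identity is valid. (A ∪ B)' = A' ∩ B' = {7, 10}


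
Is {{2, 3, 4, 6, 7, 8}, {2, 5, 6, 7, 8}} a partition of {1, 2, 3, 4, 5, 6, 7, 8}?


A partition requires: (1) non-empty parts, (2) pairwise disjoint, (3) union = U
Parts: {2, 3, 4, 6, 7, 8}, {2, 5, 6, 7, 8}
Union of parts: {2, 3, 4, 5, 6, 7, 8}
U = {1, 2, 3, 4, 5, 6, 7, 8}
All non-empty? True
Pairwise disjoint? False
Covers U? False

No, not a valid partition


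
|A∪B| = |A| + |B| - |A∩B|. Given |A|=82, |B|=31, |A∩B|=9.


|A ∪ B| = |A| + |B| - |A ∩ B|
= 82 + 31 - 9
= 104

|A ∪ B| = 104


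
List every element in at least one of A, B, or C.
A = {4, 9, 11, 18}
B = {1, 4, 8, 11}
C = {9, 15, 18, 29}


A ∪ B = {1, 4, 8, 9, 11, 18}
(A ∪ B) ∪ C = {1, 4, 8, 9, 11, 15, 18, 29}

A ∪ B ∪ C = {1, 4, 8, 9, 11, 15, 18, 29}


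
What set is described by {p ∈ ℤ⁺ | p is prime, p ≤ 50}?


Checking each candidate:
Condition: primes ≤ 50
Result = {2, 3, 5, 7, 11, 13, 17, 19, 23, 29, 31, 37, 41, 43, 47}

{2, 3, 5, 7, 11, 13, 17, 19, 23, 29, 31, 37, 41, 43, 47}


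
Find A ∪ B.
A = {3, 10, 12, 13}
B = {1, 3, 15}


A ∪ B = all elements in A or B (or both)
A = {3, 10, 12, 13}
B = {1, 3, 15}
A ∪ B = {1, 3, 10, 12, 13, 15}

A ∪ B = {1, 3, 10, 12, 13, 15}


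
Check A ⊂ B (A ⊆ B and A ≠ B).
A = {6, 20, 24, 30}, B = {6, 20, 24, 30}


A ⊂ B requires: A ⊆ B AND A ≠ B.
A ⊆ B? Yes
A = B? Yes
A = B, so A is not a PROPER subset.

No, A is not a proper subset of B


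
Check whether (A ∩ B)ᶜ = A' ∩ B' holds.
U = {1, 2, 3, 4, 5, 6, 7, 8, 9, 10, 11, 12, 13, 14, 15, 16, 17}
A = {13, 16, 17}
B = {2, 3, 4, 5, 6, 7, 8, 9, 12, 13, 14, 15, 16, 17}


LHS: A ∩ B = {13, 16, 17}
(A ∩ B)' = U \ (A ∩ B) = {1, 2, 3, 4, 5, 6, 7, 8, 9, 10, 11, 12, 14, 15}
A' = {1, 2, 3, 4, 5, 6, 7, 8, 9, 10, 11, 12, 14, 15}, B' = {1, 10, 11}
Claimed RHS: A' ∩ B' = {1, 10, 11}
Identity is INVALID: LHS = {1, 2, 3, 4, 5, 6, 7, 8, 9, 10, 11, 12, 14, 15} but the RHS claimed here equals {1, 10, 11}. The correct form is (A ∩ B)' = A' ∪ B'.

Identity is invalid: (A ∩ B)' = {1, 2, 3, 4, 5, 6, 7, 8, 9, 10, 11, 12, 14, 15} but A' ∩ B' = {1, 10, 11}. The correct De Morgan law is (A ∩ B)' = A' ∪ B'.


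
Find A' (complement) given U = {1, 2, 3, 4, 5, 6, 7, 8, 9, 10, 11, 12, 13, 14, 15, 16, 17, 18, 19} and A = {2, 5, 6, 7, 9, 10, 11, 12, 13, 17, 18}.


Aᶜ = U \ A = elements in U but not in A
U = {1, 2, 3, 4, 5, 6, 7, 8, 9, 10, 11, 12, 13, 14, 15, 16, 17, 18, 19}
A = {2, 5, 6, 7, 9, 10, 11, 12, 13, 17, 18}
Aᶜ = {1, 3, 4, 8, 14, 15, 16, 19}

Aᶜ = {1, 3, 4, 8, 14, 15, 16, 19}


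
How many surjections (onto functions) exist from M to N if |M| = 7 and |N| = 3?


n = |M| = 7, k = |N| = 3. Surjections via inclusion-exclusion:
S(n,k) = Σ(-1)^i × C(k,i) × (k-i)^n, i=0 to k
i=0: (-1)^0×C(3,0)×3^7 = 2187
i=1: (-1)^1×C(3,1)×2^7 = -384
i=2: (-1)^2×C(3,2)×1^7 = 3
i=3: (-1)^3×C(3,3)×0^7 = 0
Total = 1806

Number of surjections = 1806


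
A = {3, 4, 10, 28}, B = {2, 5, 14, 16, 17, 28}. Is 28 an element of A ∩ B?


A = {3, 4, 10, 28}, B = {2, 5, 14, 16, 17, 28}
A ∩ B = elements in both A and B
A ∩ B = {28}
Checking if 28 ∈ A ∩ B
28 is in A ∩ B → True

28 ∈ A ∩ B


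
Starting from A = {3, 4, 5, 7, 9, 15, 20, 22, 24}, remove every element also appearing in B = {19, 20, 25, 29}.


A \ B = elements in A but not in B
A = {3, 4, 5, 7, 9, 15, 20, 22, 24}
B = {19, 20, 25, 29}
Remove from A any elements in B
A \ B = {3, 4, 5, 7, 9, 15, 22, 24}

A \ B = {3, 4, 5, 7, 9, 15, 22, 24}


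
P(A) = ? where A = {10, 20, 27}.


|A| = 3, so |P(A)| = 2^3 = 8
Enumerate subsets by cardinality (0 to 3):
∅, {10}, {20}, {27}, {10, 20}, {10, 27}, {20, 27}, {10, 20, 27}

P(A) has 8 subsets: ∅, {10}, {20}, {27}, {10, 20}, {10, 27}, {20, 27}, {10, 20, 27}


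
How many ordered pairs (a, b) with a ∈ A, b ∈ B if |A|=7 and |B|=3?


|A × B| = |A| × |B|
= 7 × 3
= 21

|A × B| = 21


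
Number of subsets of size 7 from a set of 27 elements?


C(n,k) = n! / (k!(n-k)!)
C(27,7) = 27! / (7!20!)
= 888030

C(27,7) = 888030


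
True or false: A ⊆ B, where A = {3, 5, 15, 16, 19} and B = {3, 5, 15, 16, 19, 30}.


A ⊆ B means every element of A is in B.
All elements of A are in B.
So A ⊆ B.

Yes, A ⊆ B


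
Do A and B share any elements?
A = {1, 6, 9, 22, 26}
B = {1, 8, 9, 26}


Disjoint means A ∩ B = ∅.
A ∩ B = {1, 9, 26}
A ∩ B ≠ ∅, so A and B are NOT disjoint.

Yes — A and B share the element(s) of A ∩ B = {1, 9, 26}, so they are not disjoint


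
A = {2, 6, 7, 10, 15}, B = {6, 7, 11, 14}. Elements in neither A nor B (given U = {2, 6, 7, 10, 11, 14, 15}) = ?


A = {2, 6, 7, 10, 15}
B = {6, 7, 11, 14}
Region: in neither A nor B (given U = {2, 6, 7, 10, 11, 14, 15})
Elements: ∅

Elements in neither A nor B (given U = {2, 6, 7, 10, 11, 14, 15}): ∅


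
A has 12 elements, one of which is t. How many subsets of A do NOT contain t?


Subsets of A avoiding t are subsets of A \ {t}, which has 11 elements.
Count = 2^(n-1) = 2^11
= 2048

Number of subsets avoiding t = 2048


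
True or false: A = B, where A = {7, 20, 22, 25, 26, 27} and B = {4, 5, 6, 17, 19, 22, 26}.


Two sets are equal iff they have exactly the same elements.
A = {7, 20, 22, 25, 26, 27}
B = {4, 5, 6, 17, 19, 22, 26}
Differences: {4, 5, 6, 7, 17, 19, 20, 25, 27}
A ≠ B

No, A ≠ B


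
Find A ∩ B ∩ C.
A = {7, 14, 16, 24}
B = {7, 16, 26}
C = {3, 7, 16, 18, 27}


A ∩ B = {7, 16}
(A ∩ B) ∩ C = {7, 16}

A ∩ B ∩ C = {7, 16}


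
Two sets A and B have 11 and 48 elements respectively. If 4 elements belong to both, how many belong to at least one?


|A ∪ B| = |A| + |B| - |A ∩ B|
= 11 + 48 - 4
= 55

|A ∪ B| = 55


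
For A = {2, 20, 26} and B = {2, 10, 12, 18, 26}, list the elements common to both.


A ∩ B = elements in both A and B
A = {2, 20, 26}
B = {2, 10, 12, 18, 26}
A ∩ B = {2, 26}

A ∩ B = {2, 26}


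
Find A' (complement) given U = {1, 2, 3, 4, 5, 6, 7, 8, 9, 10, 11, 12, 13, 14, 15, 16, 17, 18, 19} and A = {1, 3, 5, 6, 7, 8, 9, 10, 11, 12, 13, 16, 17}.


Aᶜ = U \ A = elements in U but not in A
U = {1, 2, 3, 4, 5, 6, 7, 8, 9, 10, 11, 12, 13, 14, 15, 16, 17, 18, 19}
A = {1, 3, 5, 6, 7, 8, 9, 10, 11, 12, 13, 16, 17}
Aᶜ = {2, 4, 14, 15, 18, 19}

Aᶜ = {2, 4, 14, 15, 18, 19}


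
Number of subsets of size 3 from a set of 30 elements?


C(n,k) = n! / (k!(n-k)!)
C(30,3) = 30! / (3!27!)
= 4060

C(30,3) = 4060


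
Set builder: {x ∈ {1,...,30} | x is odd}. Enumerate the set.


Checking each candidate:
Condition: odd numbers in {1,...,30}
Result = {1, 3, 5, 7, 9, 11, 13, 15, 17, 19, 21, 23, 25, 27, 29}

{1, 3, 5, 7, 9, 11, 13, 15, 17, 19, 21, 23, 25, 27, 29}


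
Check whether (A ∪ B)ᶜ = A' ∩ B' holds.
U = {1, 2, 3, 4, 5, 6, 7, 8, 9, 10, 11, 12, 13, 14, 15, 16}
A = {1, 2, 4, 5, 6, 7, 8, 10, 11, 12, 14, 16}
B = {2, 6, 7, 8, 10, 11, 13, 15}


LHS: A ∪ B = {1, 2, 4, 5, 6, 7, 8, 10, 11, 12, 13, 14, 15, 16}
(A ∪ B)' = U \ (A ∪ B) = {3, 9}
A' = {3, 9, 13, 15}, B' = {1, 3, 4, 5, 9, 12, 14, 16}
Claimed RHS: A' ∩ B' = {3, 9}
Identity is VALID: LHS = RHS = {3, 9} ✓

Identity is valid. (A ∪ B)' = A' ∩ B' = {3, 9}


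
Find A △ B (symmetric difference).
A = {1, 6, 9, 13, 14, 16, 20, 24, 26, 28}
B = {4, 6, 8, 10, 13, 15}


A △ B = (A \ B) ∪ (B \ A) = elements in exactly one of A or B
A \ B = {1, 9, 14, 16, 20, 24, 26, 28}
B \ A = {4, 8, 10, 15}
A △ B = {1, 4, 8, 9, 10, 14, 15, 16, 20, 24, 26, 28}

A △ B = {1, 4, 8, 9, 10, 14, 15, 16, 20, 24, 26, 28}


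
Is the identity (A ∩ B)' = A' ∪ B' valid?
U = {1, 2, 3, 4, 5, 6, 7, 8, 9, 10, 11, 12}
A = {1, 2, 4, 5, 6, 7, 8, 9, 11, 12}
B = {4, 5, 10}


LHS: A ∩ B = {4, 5}
(A ∩ B)' = U \ (A ∩ B) = {1, 2, 3, 6, 7, 8, 9, 10, 11, 12}
A' = {3, 10}, B' = {1, 2, 3, 6, 7, 8, 9, 11, 12}
Claimed RHS: A' ∪ B' = {1, 2, 3, 6, 7, 8, 9, 10, 11, 12}
Identity is VALID: LHS = RHS = {1, 2, 3, 6, 7, 8, 9, 10, 11, 12} ✓

Identity is valid. (A ∩ B)' = A' ∪ B' = {1, 2, 3, 6, 7, 8, 9, 10, 11, 12}


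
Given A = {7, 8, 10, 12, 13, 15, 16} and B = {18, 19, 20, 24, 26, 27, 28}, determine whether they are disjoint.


Disjoint means A ∩ B = ∅.
A ∩ B = ∅
A ∩ B = ∅, so A and B are disjoint.

Yes, A and B are disjoint


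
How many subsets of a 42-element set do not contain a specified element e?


Subsets of A avoiding e are subsets of A \ {e}, which has 41 elements.
Count = 2^(n-1) = 2^41
= 2199023255552

Number of subsets avoiding e = 2199023255552


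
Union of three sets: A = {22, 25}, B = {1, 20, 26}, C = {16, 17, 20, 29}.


A ∪ B = {1, 20, 22, 25, 26}
(A ∪ B) ∪ C = {1, 16, 17, 20, 22, 25, 26, 29}

A ∪ B ∪ C = {1, 16, 17, 20, 22, 25, 26, 29}


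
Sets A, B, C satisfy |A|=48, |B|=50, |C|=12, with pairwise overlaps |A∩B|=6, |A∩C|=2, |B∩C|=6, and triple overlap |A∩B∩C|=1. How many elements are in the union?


|A∪B∪C| = |A|+|B|+|C| - |A∩B|-|A∩C|-|B∩C| + |A∩B∩C|
= 48+50+12 - 6-2-6 + 1
= 110 - 14 + 1
= 97

|A ∪ B ∪ C| = 97


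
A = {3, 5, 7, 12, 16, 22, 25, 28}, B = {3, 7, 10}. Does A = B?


Two sets are equal iff they have exactly the same elements.
A = {3, 5, 7, 12, 16, 22, 25, 28}
B = {3, 7, 10}
Differences: {5, 10, 12, 16, 22, 25, 28}
A ≠ B

No, A ≠ B


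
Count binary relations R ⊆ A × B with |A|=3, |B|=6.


A relation from A to B is any subset of A × B.
|A × B| = 3 × 6 = 18
# relations = 2^|A × B| = 2^18 = 262144

Number of relations = 262144


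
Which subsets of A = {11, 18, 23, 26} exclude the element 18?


A subset of A that omits 18 is a subset of A \ {18}, so there are 2^(n-1) = 2^3 = 8 of them.
Subsets excluding 18: ∅, {11}, {23}, {26}, {11, 23}, {11, 26}, {23, 26}, {11, 23, 26}

Subsets excluding 18 (8 total): ∅, {11}, {23}, {26}, {11, 23}, {11, 26}, {23, 26}, {11, 23, 26}


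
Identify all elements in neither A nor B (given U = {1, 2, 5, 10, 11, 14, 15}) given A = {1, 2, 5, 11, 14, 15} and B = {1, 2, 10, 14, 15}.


A = {1, 2, 5, 11, 14, 15}
B = {1, 2, 10, 14, 15}
Region: in neither A nor B (given U = {1, 2, 5, 10, 11, 14, 15})
Elements: ∅

Elements in neither A nor B (given U = {1, 2, 5, 10, 11, 14, 15}): ∅


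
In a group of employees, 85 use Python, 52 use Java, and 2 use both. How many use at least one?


|A ∪ B| = |A| + |B| - |A ∩ B|
= 85 + 52 - 2
= 135

|A ∪ B| = 135


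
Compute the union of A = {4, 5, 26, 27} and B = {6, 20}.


A ∪ B = all elements in A or B (or both)
A = {4, 5, 26, 27}
B = {6, 20}
A ∪ B = {4, 5, 6, 20, 26, 27}

A ∪ B = {4, 5, 6, 20, 26, 27}


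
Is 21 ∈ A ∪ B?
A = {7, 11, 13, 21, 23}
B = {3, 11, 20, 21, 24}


A = {7, 11, 13, 21, 23}, B = {3, 11, 20, 21, 24}
A ∪ B = all elements in A or B
A ∪ B = {3, 7, 11, 13, 20, 21, 23, 24}
Checking if 21 ∈ A ∪ B
21 is in A ∪ B → True

21 ∈ A ∪ B


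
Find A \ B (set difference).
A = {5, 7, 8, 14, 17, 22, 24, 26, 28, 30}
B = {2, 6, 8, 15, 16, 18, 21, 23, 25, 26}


A \ B = elements in A but not in B
A = {5, 7, 8, 14, 17, 22, 24, 26, 28, 30}
B = {2, 6, 8, 15, 16, 18, 21, 23, 25, 26}
Remove from A any elements in B
A \ B = {5, 7, 14, 17, 22, 24, 28, 30}

A \ B = {5, 7, 14, 17, 22, 24, 28, 30}


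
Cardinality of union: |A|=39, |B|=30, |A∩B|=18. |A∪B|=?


|A ∪ B| = |A| + |B| - |A ∩ B|
= 39 + 30 - 18
= 51

|A ∪ B| = 51


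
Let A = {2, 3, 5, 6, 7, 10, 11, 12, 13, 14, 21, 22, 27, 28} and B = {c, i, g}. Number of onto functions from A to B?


n = |A| = 14, k = |B| = 3. Surjections via inclusion-exclusion:
S(n,k) = Σ(-1)^i × C(k,i) × (k-i)^n, i=0 to k
i=0: (-1)^0×C(3,0)×3^14 = 4782969
i=1: (-1)^1×C(3,1)×2^14 = -49152
i=2: (-1)^2×C(3,2)×1^14 = 3
i=3: (-1)^3×C(3,3)×0^14 = 0
Total = 4733820

Number of surjections = 4733820


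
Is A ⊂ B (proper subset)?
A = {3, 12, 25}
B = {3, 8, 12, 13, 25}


A ⊂ B requires: A ⊆ B AND A ≠ B.
A ⊆ B? Yes
A = B? No
A ⊂ B: Yes (A is a proper subset of B)

Yes, A ⊂ B


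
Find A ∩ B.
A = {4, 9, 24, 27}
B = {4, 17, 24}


A ∩ B = elements in both A and B
A = {4, 9, 24, 27}
B = {4, 17, 24}
A ∩ B = {4, 24}

A ∩ B = {4, 24}


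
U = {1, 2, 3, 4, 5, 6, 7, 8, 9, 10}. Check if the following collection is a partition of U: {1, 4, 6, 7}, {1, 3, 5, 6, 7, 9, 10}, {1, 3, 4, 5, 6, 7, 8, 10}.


A partition requires: (1) non-empty parts, (2) pairwise disjoint, (3) union = U
Parts: {1, 4, 6, 7}, {1, 3, 5, 6, 7, 9, 10}, {1, 3, 4, 5, 6, 7, 8, 10}
Union of parts: {1, 3, 4, 5, 6, 7, 8, 9, 10}
U = {1, 2, 3, 4, 5, 6, 7, 8, 9, 10}
All non-empty? True
Pairwise disjoint? False
Covers U? False

No, not a valid partition


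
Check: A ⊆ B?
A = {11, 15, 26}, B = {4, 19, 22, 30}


A ⊆ B means every element of A is in B.
Elements in A not in B: {11, 15, 26}
So A ⊄ B.

No, A ⊄ B


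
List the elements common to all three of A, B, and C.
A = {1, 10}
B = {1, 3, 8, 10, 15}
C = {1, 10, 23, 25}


A ∩ B = {1, 10}
(A ∩ B) ∩ C = {1, 10}

A ∩ B ∩ C = {1, 10}


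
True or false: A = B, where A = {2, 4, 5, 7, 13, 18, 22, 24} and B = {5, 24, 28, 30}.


Two sets are equal iff they have exactly the same elements.
A = {2, 4, 5, 7, 13, 18, 22, 24}
B = {5, 24, 28, 30}
Differences: {2, 4, 7, 13, 18, 22, 28, 30}
A ≠ B

No, A ≠ B


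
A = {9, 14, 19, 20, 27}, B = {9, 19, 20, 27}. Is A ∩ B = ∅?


Disjoint means A ∩ B = ∅.
A ∩ B = {9, 19, 20, 27}
A ∩ B ≠ ∅, so A and B are NOT disjoint.

No, A and B are not disjoint (A ∩ B = {9, 19, 20, 27})


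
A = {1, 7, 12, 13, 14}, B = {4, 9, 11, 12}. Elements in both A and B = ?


A = {1, 7, 12, 13, 14}
B = {4, 9, 11, 12}
Region: in both A and B
Elements: {12}

Elements in both A and B: {12}


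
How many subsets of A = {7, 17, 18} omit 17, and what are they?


A subset of A that omits 17 is a subset of A \ {17}, so there are 2^(n-1) = 2^2 = 4 of them.
Subsets excluding 17: ∅, {7}, {18}, {7, 18}

Subsets excluding 17 (4 total): ∅, {7}, {18}, {7, 18}


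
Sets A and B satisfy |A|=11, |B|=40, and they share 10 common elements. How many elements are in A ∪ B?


|A ∪ B| = |A| + |B| - |A ∩ B|
= 11 + 40 - 10
= 41

|A ∪ B| = 41


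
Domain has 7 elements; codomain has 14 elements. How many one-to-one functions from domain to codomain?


An injection sends each of |A| = 7 inputs to a distinct output in B.
# injections = |B|·(|B|-1)·…·(|B|-|A|+1) = 14! / (14 - 7)!
= 14 × 13 × 12 × 11 × 10 × 9 × 8
= 17297280

Number of injections = 17297280


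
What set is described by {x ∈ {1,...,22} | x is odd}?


Checking each candidate:
Condition: odd numbers in {1,...,22}
Result = {1, 3, 5, 7, 9, 11, 13, 15, 17, 19, 21}

{1, 3, 5, 7, 9, 11, 13, 15, 17, 19, 21}


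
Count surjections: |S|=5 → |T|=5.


n = |S| = 5, k = |T| = 5. Surjections via inclusion-exclusion:
S(n,k) = Σ(-1)^i × C(k,i) × (k-i)^n, i=0 to k
i=0: (-1)^0×C(5,0)×5^5 = 3125
i=1: (-1)^1×C(5,1)×4^5 = -5120
i=2: (-1)^2×C(5,2)×3^5 = 2430
i=3: (-1)^3×C(5,3)×2^5 = -320
i=4: (-1)^4×C(5,4)×1^5 = 5
i=5: (-1)^5×C(5,5)×0^5 = 0
Total = 120

Number of surjections = 120


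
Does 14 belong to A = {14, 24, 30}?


A = {14, 24, 30}
Checking if 14 is in A
14 is in A → True

14 ∈ A


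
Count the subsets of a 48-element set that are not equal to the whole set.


Total subsets = 2^n = 2^48 = 281474976710656
Proper subsets exclude the set itself: 2^n - 1
= 281474976710656 - 1
= 281474976710655

Number of proper subsets = 281474976710655


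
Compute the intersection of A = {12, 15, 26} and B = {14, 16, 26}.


A ∩ B = elements in both A and B
A = {12, 15, 26}
B = {14, 16, 26}
A ∩ B = {26}

A ∩ B = {26}


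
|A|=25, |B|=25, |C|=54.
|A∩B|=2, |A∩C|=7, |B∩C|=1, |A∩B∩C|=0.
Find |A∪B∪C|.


|A∪B∪C| = |A|+|B|+|C| - |A∩B|-|A∩C|-|B∩C| + |A∩B∩C|
= 25+25+54 - 2-7-1 + 0
= 104 - 10 + 0
= 94

|A ∪ B ∪ C| = 94


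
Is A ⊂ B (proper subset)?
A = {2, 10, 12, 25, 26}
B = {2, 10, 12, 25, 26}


A ⊂ B requires: A ⊆ B AND A ≠ B.
A ⊆ B? Yes
A = B? Yes
A = B, so A is not a PROPER subset.

No, A is not a proper subset of B


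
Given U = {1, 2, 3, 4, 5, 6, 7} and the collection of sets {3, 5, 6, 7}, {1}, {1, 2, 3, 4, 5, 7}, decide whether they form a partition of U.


A partition requires: (1) non-empty parts, (2) pairwise disjoint, (3) union = U
Parts: {3, 5, 6, 7}, {1}, {1, 2, 3, 4, 5, 7}
Union of parts: {1, 2, 3, 4, 5, 6, 7}
U = {1, 2, 3, 4, 5, 6, 7}
All non-empty? True
Pairwise disjoint? False
Covers U? True

No, not a valid partition


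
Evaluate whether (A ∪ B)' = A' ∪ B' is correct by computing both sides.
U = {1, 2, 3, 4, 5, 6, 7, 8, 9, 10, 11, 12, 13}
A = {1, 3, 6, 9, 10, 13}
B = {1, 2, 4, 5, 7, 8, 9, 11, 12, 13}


LHS: A ∪ B = {1, 2, 3, 4, 5, 6, 7, 8, 9, 10, 11, 12, 13}
(A ∪ B)' = U \ (A ∪ B) = ∅
A' = {2, 4, 5, 7, 8, 11, 12}, B' = {3, 6, 10}
Claimed RHS: A' ∪ B' = {2, 3, 4, 5, 6, 7, 8, 10, 11, 12}
Identity is INVALID: LHS = ∅ but the RHS claimed here equals {2, 3, 4, 5, 6, 7, 8, 10, 11, 12}. The correct form is (A ∪ B)' = A' ∩ B'.

Identity is invalid: (A ∪ B)' = ∅ but A' ∪ B' = {2, 3, 4, 5, 6, 7, 8, 10, 11, 12}. The correct De Morgan law is (A ∪ B)' = A' ∩ B'.


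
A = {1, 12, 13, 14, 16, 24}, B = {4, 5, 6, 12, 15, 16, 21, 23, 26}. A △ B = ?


A △ B = (A \ B) ∪ (B \ A) = elements in exactly one of A or B
A \ B = {1, 13, 14, 24}
B \ A = {4, 5, 6, 15, 21, 23, 26}
A △ B = {1, 4, 5, 6, 13, 14, 15, 21, 23, 24, 26}

A △ B = {1, 4, 5, 6, 13, 14, 15, 21, 23, 24, 26}


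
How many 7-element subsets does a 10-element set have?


C(n,k) = n! / (k!(n-k)!)
C(10,7) = 10! / (7!3!)
= 120

C(10,7) = 120


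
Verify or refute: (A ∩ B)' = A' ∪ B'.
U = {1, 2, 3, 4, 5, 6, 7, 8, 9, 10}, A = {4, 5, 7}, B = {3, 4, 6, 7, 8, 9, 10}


LHS: A ∩ B = {4, 7}
(A ∩ B)' = U \ (A ∩ B) = {1, 2, 3, 5, 6, 8, 9, 10}
A' = {1, 2, 3, 6, 8, 9, 10}, B' = {1, 2, 5}
Claimed RHS: A' ∪ B' = {1, 2, 3, 5, 6, 8, 9, 10}
Identity is VALID: LHS = RHS = {1, 2, 3, 5, 6, 8, 9, 10} ✓

Identity is valid. (A ∩ B)' = A' ∪ B' = {1, 2, 3, 5, 6, 8, 9, 10}


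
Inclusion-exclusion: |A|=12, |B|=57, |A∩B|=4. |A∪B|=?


|A ∪ B| = |A| + |B| - |A ∩ B|
= 12 + 57 - 4
= 65

|A ∪ B| = 65


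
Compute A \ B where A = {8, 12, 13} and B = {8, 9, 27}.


A \ B = elements in A but not in B
A = {8, 12, 13}
B = {8, 9, 27}
Remove from A any elements in B
A \ B = {12, 13}

A \ B = {12, 13}


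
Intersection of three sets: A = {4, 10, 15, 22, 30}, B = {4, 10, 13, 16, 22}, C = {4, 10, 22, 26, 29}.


A ∩ B = {4, 10, 22}
(A ∩ B) ∩ C = {4, 10, 22}

A ∩ B ∩ C = {4, 10, 22}
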